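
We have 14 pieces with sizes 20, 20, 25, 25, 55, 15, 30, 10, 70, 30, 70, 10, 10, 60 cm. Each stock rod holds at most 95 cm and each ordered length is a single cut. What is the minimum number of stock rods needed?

5

Total = 70 + 70 + 60 + 55 + 30 + 30 + 25 + 25 + 20 + 20 + 15 + 10 + 10 + 10 = 450 cm.
Lower bound: ⌈450/95⌉ = 5 stock rods.
A packing using 5 stock rods:
  stock rod 1: 70 + 25 = 95
  stock rod 2: 70 + 25 = 95
  stock rod 3: 60 + 30 = 90
  stock rod 4: 55 + 30 + 10 = 95
  stock rod 5: 20 + 20 + 15 + 10 + 10 = 75
This matches the lower bound, so 5 is optimal.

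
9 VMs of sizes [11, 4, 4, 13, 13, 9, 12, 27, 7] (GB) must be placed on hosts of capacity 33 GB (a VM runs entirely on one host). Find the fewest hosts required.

4

Total = 27 + 13 + 13 + 12 + 11 + 9 + 7 + 4 + 4 = 100 GB.
Lower bound: ⌈100/33⌉ = 4 hosts.
A packing using 4 hosts:
  host 1: 27 + 4 = 31
  host 2: 13 + 13 + 7 = 33
  host 3: 12 + 11 + 9 = 32
  host 4: 4 = 4
This matches the lower bound, so 4 is optimal.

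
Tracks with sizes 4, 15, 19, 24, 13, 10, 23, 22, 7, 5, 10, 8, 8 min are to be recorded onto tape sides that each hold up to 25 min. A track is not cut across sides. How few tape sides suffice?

Total = 24 + 23 + 22 + 19 + 15 + 13 + 10 + 10 + 8 + 8 + 7 + 5 + 4 = 168 min.
Lower bound: ⌈168/25⌉ = 7 tape sides.
A packing using 7 tape sides:
  side 1: 24 = 24
  side 2: 23 = 23
  side 3: 22 = 22
  side 4: 19 + 5 = 24
  side 5: 15 + 10 = 25
  side 6: 13 + 8 + 4 = 25
  side 7: 10 + 8 + 7 = 25
This matches the lower bound, so 7 is optimal.

7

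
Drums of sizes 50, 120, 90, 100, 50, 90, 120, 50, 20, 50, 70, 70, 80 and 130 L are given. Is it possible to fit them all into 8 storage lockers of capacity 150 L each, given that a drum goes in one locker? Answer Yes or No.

Yes

A valid assignment using 8 storage lockers:
  locker 1: 130 + 20 = 150
  locker 2: 120 = 120
  locker 3: 120 = 120
  locker 4: 100 + 50 = 150
  locker 5: 90 + 50 = 140
  locker 6: 90 + 50 = 140
  locker 7: 80 + 70 = 150
  locker 8: 70 + 50 = 120
Every load is within 150 L, so 8 storage lockers suffice.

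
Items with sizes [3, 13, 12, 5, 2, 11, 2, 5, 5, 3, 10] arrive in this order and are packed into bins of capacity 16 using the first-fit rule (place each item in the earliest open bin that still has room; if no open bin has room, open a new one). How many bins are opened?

5

  3 → bin 1 (new)  [load 3/16]
  13 → bin 1  [load 16/16]
  12 → bin 2 (new)  [load 12/16]
  5 → bin 3 (new)  [load 5/16]
  2 → bin 2  [load 14/16]
  11 → bin 3  [load 16/16]
  2 → bin 2  [load 16/16]
  5 → bin 4 (new)  [load 5/16]
  5 → bin 4  [load 10/16]
  3 → bin 4  [load 13/16]
  10 → bin 5 (new)  [load 10/16]
5 bins opened.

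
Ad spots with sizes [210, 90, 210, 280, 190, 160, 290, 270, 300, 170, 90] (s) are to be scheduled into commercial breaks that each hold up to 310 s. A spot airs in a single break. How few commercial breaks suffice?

Total = 300 + 290 + 280 + 270 + 210 + 210 + 190 + 170 + 160 + 90 + 90 = 2260 s.
Lower bound: ⌈2260/310⌉ = 8 commercial breaks.
Also, 9 ad spots each exceed 155 s, and no two of those can share a break, so at least 9 commercial breaks are needed.
A packing using 9 commercial breaks:
  break 1: 300 = 300
  break 2: 290 = 290
  break 3: 280 = 280
  break 4: 270 = 270
  break 5: 210 + 90 = 300
  break 6: 210 + 90 = 300
  break 7: 190 = 190
  break 8: 170 = 170
  break 9: 160 = 160
This matches the lower bound, so 9 is optimal.

9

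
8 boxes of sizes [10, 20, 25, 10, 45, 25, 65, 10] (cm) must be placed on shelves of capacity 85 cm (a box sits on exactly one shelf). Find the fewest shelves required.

3

Total = 65 + 45 + 25 + 25 + 20 + 10 + 10 + 10 = 210 cm.
Lower bound: ⌈210/85⌉ = 3 shelves.
A packing using 3 shelves:
  shelf 1: 65 + 20 = 85
  shelf 2: 45 + 25 + 10 = 80
  shelf 3: 25 + 10 + 10 = 45
This matches the lower bound, so 3 is optimal.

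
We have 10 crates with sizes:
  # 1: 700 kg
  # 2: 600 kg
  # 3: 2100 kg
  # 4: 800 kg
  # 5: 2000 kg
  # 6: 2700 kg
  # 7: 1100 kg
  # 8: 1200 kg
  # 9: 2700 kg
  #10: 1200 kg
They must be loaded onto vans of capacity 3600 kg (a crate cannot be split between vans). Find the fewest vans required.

Total = 2700 + 2700 + 2100 + 2000 + 1200 + 1200 + 1100 + 800 + 700 + 600 = 15100 kg.
Lower bound: ⌈15100/3600⌉ = 5 vans.
A packing using 5 vans:
  van 1: 2700 + 800 = 3500
  van 2: 2700 + 700 = 3400
  van 3: 2100 + 1200 = 3300
  van 4: 2000 + 1200 = 3200
  van 5: 1100 + 600 = 1700
This matches the lower bound, so 5 is optimal.

5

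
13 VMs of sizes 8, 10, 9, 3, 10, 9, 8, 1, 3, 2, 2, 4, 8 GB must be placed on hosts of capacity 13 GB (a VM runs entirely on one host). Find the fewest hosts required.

Total = 10 + 10 + 9 + 9 + 8 + 8 + 8 + 4 + 3 + 3 + 2 + 2 + 1 = 77 GB.
Lower bound: ⌈77/13⌉ = 6 hosts.
Also, 7 VMs each exceed 13/2 GB, and no two of those can share a host, so at least 7 hosts are needed.
A packing using 7 hosts:
  host 1: 10 + 3 = 13
  host 2: 10 + 3 = 13
  host 3: 9 + 4 = 13
  host 4: 9 + 2 + 2 = 13
  host 5: 8 + 1 = 9
  host 6: 8 = 8
  host 7: 8 = 8
This matches the lower bound, so 7 is optimal.

7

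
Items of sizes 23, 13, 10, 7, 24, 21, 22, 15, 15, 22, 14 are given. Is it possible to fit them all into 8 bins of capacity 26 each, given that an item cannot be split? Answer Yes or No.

Total = 186; ⌈186/26⌉ = 8.
The bound of 8 does not rule out 8, but exhaustive search shows no assignment into 8 bins of capacity 26 exists — the minimum is 9.

No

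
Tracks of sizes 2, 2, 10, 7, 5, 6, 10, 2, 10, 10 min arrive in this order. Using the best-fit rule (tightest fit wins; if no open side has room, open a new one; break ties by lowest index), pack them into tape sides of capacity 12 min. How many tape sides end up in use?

6

  2 → side 1 (new)  [load 2/12]
  2 → side 1  [load 4/12]
  10 → side 2 (new)  [load 10/12]
  7 → side 1  [load 11/12]
  5 → side 3 (new)  [load 5/12]
  6 → side 3  [load 11/12]
  10 → side 4 (new)  [load 10/12]
  2 → side 2  [load 12/12]
  10 → side 5 (new)  [load 10/12]
  10 → side 6 (new)  [load 10/12]
6 tape sides opened.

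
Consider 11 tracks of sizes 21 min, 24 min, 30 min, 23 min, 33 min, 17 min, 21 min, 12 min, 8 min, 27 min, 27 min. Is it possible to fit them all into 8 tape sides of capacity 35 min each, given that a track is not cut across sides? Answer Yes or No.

Total = 243 min; ⌈243/35⌉ = 7.
8 tracks each exceed half the capacity and cannot share a side, forcing at least 8 tape sides.
The bound of 8 does not rule out 8, but exhaustive search shows no assignment into 8 tape sides of capacity 35 min exists — the minimum is 9.

No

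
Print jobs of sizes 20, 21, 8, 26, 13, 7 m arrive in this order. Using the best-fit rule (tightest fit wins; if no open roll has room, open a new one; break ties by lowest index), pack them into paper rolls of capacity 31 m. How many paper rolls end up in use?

4

  20 → roll 1 (new)  [load 20/31]
  21 → roll 2 (new)  [load 21/31]
  8 → roll 2  [load 29/31]
  26 → roll 3 (new)  [load 26/31]
  13 → roll 4 (new)  [load 13/31]
  7 → roll 1  [load 27/31]
4 paper rolls opened.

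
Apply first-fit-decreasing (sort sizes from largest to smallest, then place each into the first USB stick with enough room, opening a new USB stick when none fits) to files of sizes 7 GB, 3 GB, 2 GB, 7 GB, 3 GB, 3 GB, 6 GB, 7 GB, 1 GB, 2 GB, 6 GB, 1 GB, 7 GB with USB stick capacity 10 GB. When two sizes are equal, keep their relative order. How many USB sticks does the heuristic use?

6

Sorted descending: 7, 7, 7, 7, 6, 6, 3, 3, 3, 2, 2, 1, 1.
  7 → USB stick 1 (new)  [load 7/10]
  7 → USB stick 2 (new)  [load 7/10]
  7 → USB stick 3 (new)  [load 7/10]
  7 → USB stick 4 (new)  [load 7/10]
  6 → USB stick 5 (new)  [load 6/10]
  6 → USB stick 6 (new)  [load 6/10]
  3 → USB stick 1  [load 10/10]
  3 → USB stick 2  [load 10/10]
  3 → USB stick 3  [load 10/10]
  2 → USB stick 4  [load 9/10]
  2 → USB stick 5  [load 8/10]
  1 → USB stick 4  [load 10/10]
  1 → USB stick 5  [load 9/10]
6 USB sticks opened.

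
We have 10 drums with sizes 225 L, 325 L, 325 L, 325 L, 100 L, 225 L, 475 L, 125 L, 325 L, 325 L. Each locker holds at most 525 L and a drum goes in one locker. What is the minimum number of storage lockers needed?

Total = 475 + 325 + 325 + 325 + 325 + 325 + 225 + 225 + 125 + 100 = 2775 L.
Lower bound: ⌈2775/525⌉ = 6 storage lockers.
A packing using 7 storage lockers:
  locker 1: 475 = 475
  locker 2: 325 + 125 = 450
  locker 3: 325 + 100 = 425
  locker 4: 325 = 325
  locker 5: 325 = 325
  locker 6: 325 = 325
  locker 7: 225 + 225 = 450
No arrangement into 6 storage lockers stays within capacity, so 7 is optimal.

7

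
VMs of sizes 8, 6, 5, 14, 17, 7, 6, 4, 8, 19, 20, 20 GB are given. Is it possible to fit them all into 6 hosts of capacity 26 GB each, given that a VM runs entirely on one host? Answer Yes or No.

Yes

A valid assignment using 6 hosts:
  host 1: 20 + 6 = 26
  host 2: 20 + 6 = 26
  host 3: 19 + 7 = 26
  host 4: 17 + 8 = 25
  host 5: 14 + 8 + 4 = 26
  host 6: 5 = 5
Every load is within 26 GB, so 6 hosts suffice.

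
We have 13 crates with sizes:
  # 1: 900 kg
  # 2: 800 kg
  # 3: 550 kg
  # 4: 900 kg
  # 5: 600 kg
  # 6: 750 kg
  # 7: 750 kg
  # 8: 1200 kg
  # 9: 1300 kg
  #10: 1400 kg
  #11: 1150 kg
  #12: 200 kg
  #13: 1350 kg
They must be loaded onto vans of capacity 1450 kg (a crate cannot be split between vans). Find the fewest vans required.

Total = 1400 + 1350 + 1300 + 1200 + 1150 + 900 + 900 + 800 + 750 + 750 + 600 + 550 + 200 = 11850 kg.
Lower bound: ⌈11850/1450⌉ = 9 vans.
Also, 10 crates each exceed 725 kg, and no two of those can share a van, so at least 10 vans are needed.
A packing using 10 vans:
  van 1: 1400 = 1400
  van 2: 1350 = 1350
  van 3: 1300 = 1300
  van 4: 1200 + 200 = 1400
  van 5: 1150 = 1150
  van 6: 900 + 550 = 1450
  van 7: 900 = 900
  van 8: 800 + 600 = 1400
  van 9: 750 = 750
  van 10: 750 = 750
This matches the lower bound, so 10 is optimal.

10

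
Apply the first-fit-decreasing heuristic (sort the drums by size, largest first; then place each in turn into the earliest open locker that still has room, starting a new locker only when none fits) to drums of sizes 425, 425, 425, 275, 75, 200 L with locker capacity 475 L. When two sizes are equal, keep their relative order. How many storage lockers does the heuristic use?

Sorted descending: 425, 425, 425, 275, 200, 75.
  425 → locker 1 (new)  [load 425/475]
  425 → locker 2 (new)  [load 425/475]
  425 → locker 3 (new)  [load 425/475]
  275 → locker 4 (new)  [load 275/475]
  200 → locker 4  [load 475/475]
  75 → locker 5 (new)  [load 75/475]
5 storage lockers opened.

5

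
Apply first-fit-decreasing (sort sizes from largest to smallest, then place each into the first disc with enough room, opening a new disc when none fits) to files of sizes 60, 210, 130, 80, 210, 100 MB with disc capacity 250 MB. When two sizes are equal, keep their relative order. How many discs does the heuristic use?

Sorted descending: 210, 210, 130, 100, 80, 60.
  210 → disc 1 (new)  [load 210/250]
  210 → disc 2 (new)  [load 210/250]
  130 → disc 3 (new)  [load 130/250]
  100 → disc 3  [load 230/250]
  80 → disc 4 (new)  [load 80/250]
  60 → disc 4  [load 140/250]
4 discs opened.

4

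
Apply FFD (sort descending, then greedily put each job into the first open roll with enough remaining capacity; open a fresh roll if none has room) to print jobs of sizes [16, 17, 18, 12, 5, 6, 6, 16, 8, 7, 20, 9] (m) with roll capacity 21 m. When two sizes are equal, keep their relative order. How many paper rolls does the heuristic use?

8

Sorted descending: 20, 18, 17, 16, 16, 12, 9, 8, 7, 6, 6, 5.
  20 → roll 1 (new)  [load 20/21]
  18 → roll 2 (new)  [load 18/21]
  17 → roll 3 (new)  [load 17/21]
  16 → roll 4 (new)  [load 16/21]
  16 → roll 5 (new)  [load 16/21]
  12 → roll 6 (new)  [load 12/21]
  9 → roll 6  [load 21/21]
  8 → roll 7 (new)  [load 8/21]
  7 → roll 7  [load 15/21]
  6 → roll 7  [load 21/21]
  6 → roll 8 (new)  [load 6/21]
  5 → roll 4  [load 21/21]
8 paper rolls opened.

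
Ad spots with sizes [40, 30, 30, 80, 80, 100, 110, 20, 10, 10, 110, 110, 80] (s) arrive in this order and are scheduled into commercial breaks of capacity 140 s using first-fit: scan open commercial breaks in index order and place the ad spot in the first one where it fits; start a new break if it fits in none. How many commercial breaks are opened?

8

  40 → break 1 (new)  [load 40/140]
  30 → break 1  [load 70/140]
  30 → break 1  [load 100/140]
  80 → break 2 (new)  [load 80/140]
  80 → break 3 (new)  [load 80/140]
  100 → break 4 (new)  [load 100/140]
  110 → break 5 (new)  [load 110/140]
  20 → break 1  [load 120/140]
  10 → break 1  [load 130/140]
  10 → break 1  [load 140/140]
  110 → break 6 (new)  [load 110/140]
  110 → break 7 (new)  [load 110/140]
  80 → break 8 (new)  [load 80/140]
8 commercial breaks opened.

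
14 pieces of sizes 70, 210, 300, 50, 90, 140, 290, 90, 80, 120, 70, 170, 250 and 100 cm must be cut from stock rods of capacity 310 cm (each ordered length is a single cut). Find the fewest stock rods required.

7

Total = 300 + 290 + 250 + 210 + 170 + 140 + 120 + 100 + 90 + 90 + 80 + 70 + 70 + 50 = 2030 cm.
Lower bound: ⌈2030/310⌉ = 7 stock rods.
A packing using 7 stock rods:
  stock rod 1: 300 = 300
  stock rod 2: 290 = 290
  stock rod 3: 250 + 50 = 300
  stock rod 4: 210 + 100 = 310
  stock rod 5: 170 + 140 = 310
  stock rod 6: 120 + 90 + 90 = 300
  stock rod 7: 80 + 70 + 70 = 220
This matches the lower bound, so 7 is optimal.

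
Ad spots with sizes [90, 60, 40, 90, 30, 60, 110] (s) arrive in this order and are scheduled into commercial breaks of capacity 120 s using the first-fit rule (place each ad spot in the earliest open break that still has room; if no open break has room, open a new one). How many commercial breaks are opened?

  90 → break 1 (new)  [load 90/120]
  60 → break 2 (new)  [load 60/120]
  40 → break 2  [load 100/120]
  90 → break 3 (new)  [load 90/120]
  30 → break 1  [load 120/120]
  60 → break 4 (new)  [load 60/120]
  110 → break 5 (new)  [load 110/120]
5 commercial breaks opened.

5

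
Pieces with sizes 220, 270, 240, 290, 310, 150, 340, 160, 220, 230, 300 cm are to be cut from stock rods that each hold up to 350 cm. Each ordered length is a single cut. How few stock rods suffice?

Total = 340 + 310 + 300 + 290 + 270 + 240 + 230 + 220 + 220 + 160 + 150 = 2730 cm.
Lower bound: ⌈2730/350⌉ = 8 stock rods.
Also, 9 pieces each exceed 175 cm, and no two of those can share a stock rod, so at least 9 stock rods are needed.
A packing using 10 stock rods:
  stock rod 1: 340 = 340
  stock rod 2: 310 = 310
  stock rod 3: 300 = 300
  stock rod 4: 290 = 290
  stock rod 5: 270 = 270
  stock rod 6: 240 = 240
  stock rod 7: 230 = 230
  stock rod 8: 220 = 220
  stock rod 9: 220 = 220
  stock rod 10: 160 + 150 = 310
No arrangement into 9 stock rods stays within capacity, so 10 is optimal.

10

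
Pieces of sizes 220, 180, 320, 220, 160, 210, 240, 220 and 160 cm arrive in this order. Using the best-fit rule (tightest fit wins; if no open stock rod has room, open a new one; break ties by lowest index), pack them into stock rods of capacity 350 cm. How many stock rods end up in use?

8

  220 → stock rod 1 (new)  [load 220/350]
  180 → stock rod 2 (new)  [load 180/350]
  320 → stock rod 3 (new)  [load 320/350]
  220 → stock rod 4 (new)  [load 220/350]
  160 → stock rod 2  [load 340/350]
  210 → stock rod 5 (new)  [load 210/350]
  240 → stock rod 6 (new)  [load 240/350]
  220 → stock rod 7 (new)  [load 220/350]
  160 → stock rod 8 (new)  [load 160/350]
8 stock rods opened.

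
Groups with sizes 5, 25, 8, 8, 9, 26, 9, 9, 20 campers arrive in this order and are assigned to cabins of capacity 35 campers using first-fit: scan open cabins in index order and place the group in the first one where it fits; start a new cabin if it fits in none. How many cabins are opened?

  5 → cabin 1 (new)  [load 5/35]
  25 → cabin 1  [load 30/35]
  8 → cabin 2 (new)  [load 8/35]
  8 → cabin 2  [load 16/35]
  9 → cabin 2  [load 25/35]
  26 → cabin 3 (new)  [load 26/35]
  9 → cabin 2  [load 34/35]
  9 → cabin 3  [load 35/35]
  20 → cabin 4 (new)  [load 20/35]
4 cabins opened.

4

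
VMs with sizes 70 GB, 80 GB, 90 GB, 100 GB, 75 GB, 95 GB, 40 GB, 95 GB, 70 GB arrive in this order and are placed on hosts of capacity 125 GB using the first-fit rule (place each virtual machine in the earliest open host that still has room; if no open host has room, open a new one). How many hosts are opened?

  70 → host 1 (new)  [load 70/125]
  80 → host 2 (new)  [load 80/125]
  90 → host 3 (new)  [load 90/125]
  100 → host 4 (new)  [load 100/125]
  75 → host 5 (new)  [load 75/125]
  95 → host 6 (new)  [load 95/125]
  40 → host 1  [load 110/125]
  95 → host 7 (new)  [load 95/125]
  70 → host 8 (new)  [load 70/125]
8 hosts opened.

8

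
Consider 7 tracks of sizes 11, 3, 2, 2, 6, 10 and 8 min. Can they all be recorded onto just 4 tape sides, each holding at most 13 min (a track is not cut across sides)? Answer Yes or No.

A valid assignment using 4 tape sides:
  side 1: 11 + 2 = 13
  side 2: 10 + 3 = 13
  side 3: 8 + 2 = 10
  side 4: 6 = 6
Every load is within 13 min, so 4 tape sides suffice.

Yes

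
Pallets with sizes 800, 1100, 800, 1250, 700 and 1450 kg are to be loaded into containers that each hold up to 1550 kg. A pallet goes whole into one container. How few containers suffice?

Total = 1450 + 1250 + 1100 + 800 + 800 + 700 = 6100 kg.
Lower bound: ⌈6100/1550⌉ = 4 containers.
Also, 5 pallets each exceed 775 kg, and no two of those can share a container, so at least 5 containers are needed.
A packing using 5 containers:
  container 1: 1450 = 1450
  container 2: 1250 = 1250
  container 3: 1100 = 1100
  container 4: 800 + 700 = 1500
  container 5: 800 = 800
This matches the lower bound, so 5 is optimal.

5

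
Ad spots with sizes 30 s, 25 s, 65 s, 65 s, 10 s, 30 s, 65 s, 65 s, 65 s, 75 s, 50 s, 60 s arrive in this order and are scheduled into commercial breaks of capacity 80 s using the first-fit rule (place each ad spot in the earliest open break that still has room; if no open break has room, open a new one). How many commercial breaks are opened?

9

  30 → break 1 (new)  [load 30/80]
  25 → break 1  [load 55/80]
  65 → break 2 (new)  [load 65/80]
  65 → break 3 (new)  [load 65/80]
  10 → break 1  [load 65/80]
  30 → break 4 (new)  [load 30/80]
  65 → break 5 (new)  [load 65/80]
  65 → break 6 (new)  [load 65/80]
  65 → break 7 (new)  [load 65/80]
  75 → break 8 (new)  [load 75/80]
  50 → break 4  [load 80/80]
  60 → break 9 (new)  [load 60/80]
9 commercial breaks opened.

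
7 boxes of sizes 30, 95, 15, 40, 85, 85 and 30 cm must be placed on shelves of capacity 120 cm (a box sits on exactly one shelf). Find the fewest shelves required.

Total = 95 + 85 + 85 + 40 + 30 + 30 + 15 = 380 cm.
Lower bound: ⌈380/120⌉ = 4 shelves.
A packing using 4 shelves:
  shelf 1: 95 + 15 = 110
  shelf 2: 85 + 30 = 115
  shelf 3: 85 + 30 = 115
  shelf 4: 40 = 40
This matches the lower bound, so 4 is optimal.

4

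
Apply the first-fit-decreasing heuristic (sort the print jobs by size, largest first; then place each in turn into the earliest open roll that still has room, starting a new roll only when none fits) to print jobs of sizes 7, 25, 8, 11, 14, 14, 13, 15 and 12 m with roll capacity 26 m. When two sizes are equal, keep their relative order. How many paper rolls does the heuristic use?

5

Sorted descending: 25, 15, 14, 14, 13, 12, 11, 8, 7.
  25 → roll 1 (new)  [load 25/26]
  15 → roll 2 (new)  [load 15/26]
  14 → roll 3 (new)  [load 14/26]
  14 → roll 4 (new)  [load 14/26]
  13 → roll 5 (new)  [load 13/26]
  12 → roll 3  [load 26/26]
  11 → roll 2  [load 26/26]
  8 → roll 4  [load 22/26]
  7 → roll 5  [load 20/26]
5 paper rolls opened.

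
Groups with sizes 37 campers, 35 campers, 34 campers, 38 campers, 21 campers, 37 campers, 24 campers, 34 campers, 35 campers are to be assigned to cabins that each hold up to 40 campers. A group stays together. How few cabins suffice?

9

Total = 38 + 37 + 37 + 35 + 35 + 34 + 34 + 24 + 21 = 295 campers.
Lower bound: ⌈295/40⌉ = 8 cabins.
Also, 9 groups each exceed 20 campers, and no two of those can share a cabin, so at least 9 cabins are needed.
A packing using 9 cabins:
  cabin 1: 38 = 38
  cabin 2: 37 = 37
  cabin 3: 37 = 37
  cabin 4: 35 = 35
  cabin 5: 35 = 35
  cabin 6: 34 = 34
  cabin 7: 34 = 34
  cabin 8: 24 = 24
  cabin 9: 21 = 21
This matches the lower bound, so 9 is optimal.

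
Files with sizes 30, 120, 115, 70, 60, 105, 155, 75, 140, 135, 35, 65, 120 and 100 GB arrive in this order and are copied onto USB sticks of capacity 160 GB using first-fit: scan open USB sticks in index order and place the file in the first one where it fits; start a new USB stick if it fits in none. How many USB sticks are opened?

10

  30 → USB stick 1 (new)  [load 30/160]
  120 → USB stick 1  [load 150/160]
  115 → USB stick 2 (new)  [load 115/160]
  70 → USB stick 3 (new)  [load 70/160]
  60 → USB stick 3  [load 130/160]
  105 → USB stick 4 (new)  [load 105/160]
  155 → USB stick 5 (new)  [load 155/160]
  75 → USB stick 6 (new)  [load 75/160]
  140 → USB stick 7 (new)  [load 140/160]
  135 → USB stick 8 (new)  [load 135/160]
  35 → USB stick 2  [load 150/160]
  65 → USB stick 6  [load 140/160]
  120 → USB stick 9 (new)  [load 120/160]
  100 → USB stick 10 (new)  [load 100/160]
10 USB sticks opened.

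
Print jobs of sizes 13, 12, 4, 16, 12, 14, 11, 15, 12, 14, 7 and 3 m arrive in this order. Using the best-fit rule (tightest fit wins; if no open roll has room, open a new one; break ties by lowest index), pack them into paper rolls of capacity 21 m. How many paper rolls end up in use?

9

  13 → roll 1 (new)  [load 13/21]
  12 → roll 2 (new)  [load 12/21]
  4 → roll 1  [load 17/21]
  16 → roll 3 (new)  [load 16/21]
  12 → roll 4 (new)  [load 12/21]
  14 → roll 5 (new)  [load 14/21]
  11 → roll 6 (new)  [load 11/21]
  15 → roll 7 (new)  [load 15/21]
  12 → roll 8 (new)  [load 12/21]
  14 → roll 9 (new)  [load 14/21]
  7 → roll 5  [load 21/21]
  3 → roll 1  [load 20/21]
9 paper rolls opened.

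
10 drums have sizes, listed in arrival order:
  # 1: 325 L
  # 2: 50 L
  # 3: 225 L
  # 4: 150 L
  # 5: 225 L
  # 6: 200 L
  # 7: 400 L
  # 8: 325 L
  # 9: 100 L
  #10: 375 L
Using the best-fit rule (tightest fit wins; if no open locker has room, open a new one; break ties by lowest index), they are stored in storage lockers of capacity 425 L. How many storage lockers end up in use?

6

  325 → locker 1 (new)  [load 325/425]
  50 → locker 1  [load 375/425]
  225 → locker 2 (new)  [load 225/425]
  150 → locker 2  [load 375/425]
  225 → locker 3 (new)  [load 225/425]
  200 → locker 3  [load 425/425]
  400 → locker 4 (new)  [load 400/425]
  325 → locker 5 (new)  [load 325/425]
  100 → locker 5  [load 425/425]
  375 → locker 6 (new)  [load 375/425]
6 storage lockers opened.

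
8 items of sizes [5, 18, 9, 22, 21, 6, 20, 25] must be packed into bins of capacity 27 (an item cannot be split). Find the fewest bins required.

5

Total = 25 + 22 + 21 + 20 + 18 + 9 + 6 + 5 = 126.
Lower bound: ⌈126/27⌉ = 5 bins.
A packing using 5 bins:
  bin 1: 25 = 25
  bin 2: 22 + 5 = 27
  bin 3: 21 + 6 = 27
  bin 4: 20 = 20
  bin 5: 18 + 9 = 27
This matches the lower bound, so 5 is optimal.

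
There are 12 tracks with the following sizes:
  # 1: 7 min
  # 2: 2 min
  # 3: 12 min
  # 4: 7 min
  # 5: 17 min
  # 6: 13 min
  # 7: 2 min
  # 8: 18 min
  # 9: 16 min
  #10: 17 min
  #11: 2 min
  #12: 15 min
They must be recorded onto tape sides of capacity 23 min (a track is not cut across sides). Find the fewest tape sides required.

Total = 18 + 17 + 17 + 16 + 15 + 13 + 12 + 7 + 7 + 2 + 2 + 2 = 128 min.
Lower bound: ⌈128/23⌉ = 6 tape sides.
Also, 7 tracks each exceed 23/2 min, and no two of those can share a side, so at least 7 tape sides are needed.
A packing using 7 tape sides:
  side 1: 18 + 2 + 2 = 22
  side 2: 17 + 2 = 19
  side 3: 17 = 17
  side 4: 16 + 7 = 23
  side 5: 15 + 7 = 22
  side 6: 13 = 13
  side 7: 12 = 12
This matches the lower bound, so 7 is optimal.

7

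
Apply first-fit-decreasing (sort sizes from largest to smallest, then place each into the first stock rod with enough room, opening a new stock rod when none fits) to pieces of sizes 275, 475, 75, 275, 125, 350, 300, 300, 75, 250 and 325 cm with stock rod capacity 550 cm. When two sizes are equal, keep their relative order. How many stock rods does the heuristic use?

6

Sorted descending: 475, 350, 325, 300, 300, 275, 275, 250, 125, 75, 75.
  475 → stock rod 1 (new)  [load 475/550]
  350 → stock rod 2 (new)  [load 350/550]
  325 → stock rod 3 (new)  [load 325/550]
  300 → stock rod 4 (new)  [load 300/550]
  300 → stock rod 5 (new)  [load 300/550]
  275 → stock rod 6 (new)  [load 275/550]
  275 → stock rod 6  [load 550/550]
  250 → stock rod 4  [load 550/550]
  125 → stock rod 2  [load 475/550]
  75 → stock rod 1  [load 550/550]
  75 → stock rod 2  [load 550/550]
6 stock rods opened.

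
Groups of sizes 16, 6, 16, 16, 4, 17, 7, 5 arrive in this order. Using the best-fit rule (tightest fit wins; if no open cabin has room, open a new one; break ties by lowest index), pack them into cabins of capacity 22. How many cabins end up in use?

5

  16 → cabin 1 (new)  [load 16/22]
  6 → cabin 1  [load 22/22]
  16 → cabin 2 (new)  [load 16/22]
  16 → cabin 3 (new)  [load 16/22]
  4 → cabin 2  [load 20/22]
  17 → cabin 4 (new)  [load 17/22]
  7 → cabin 5 (new)  [load 7/22]
  5 → cabin 4  [load 22/22]
5 cabins opened.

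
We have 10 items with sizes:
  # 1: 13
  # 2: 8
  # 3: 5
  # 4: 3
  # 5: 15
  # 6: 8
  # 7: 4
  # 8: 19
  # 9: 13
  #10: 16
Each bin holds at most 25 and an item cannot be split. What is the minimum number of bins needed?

5

Total = 19 + 16 + 15 + 13 + 13 + 8 + 8 + 5 + 4 + 3 = 104.
Lower bound: ⌈104/25⌉ = 5 bins.
A packing using 5 bins:
  bin 1: 19 + 5 = 24
  bin 2: 16 + 8 = 24
  bin 3: 15 + 8 = 23
  bin 4: 13 + 4 + 3 = 20
  bin 5: 13 = 13
This matches the lower bound, so 5 is optimal.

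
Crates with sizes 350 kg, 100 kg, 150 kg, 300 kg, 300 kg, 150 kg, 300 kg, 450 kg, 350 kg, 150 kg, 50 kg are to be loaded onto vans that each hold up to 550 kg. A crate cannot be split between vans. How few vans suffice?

Total = 450 + 350 + 350 + 300 + 300 + 300 + 150 + 150 + 150 + 100 + 50 = 2650 kg.
Lower bound: ⌈2650/550⌉ = 5 vans.
Also, 6 crates each exceed 275 kg, and no two of those can share a van, so at least 6 vans are needed.
A packing using 6 vans:
  van 1: 450 + 100 = 550
  van 2: 350 + 150 + 50 = 550
  van 3: 350 + 150 = 500
  van 4: 300 + 150 = 450
  van 5: 300 = 300
  van 6: 300 = 300
This matches the lower bound, so 6 is optimal.

6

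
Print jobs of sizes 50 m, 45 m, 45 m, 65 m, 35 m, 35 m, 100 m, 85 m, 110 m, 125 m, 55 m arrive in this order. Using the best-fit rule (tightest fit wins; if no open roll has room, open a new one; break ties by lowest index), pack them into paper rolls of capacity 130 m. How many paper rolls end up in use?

7

  50 → roll 1 (new)  [load 50/130]
  45 → roll 1  [load 95/130]
  45 → roll 2 (new)  [load 45/130]
  65 → roll 2  [load 110/130]
  35 → roll 1  [load 130/130]
  35 → roll 3 (new)  [load 35/130]
  100 → roll 4 (new)  [load 100/130]
  85 → roll 3  [load 120/130]
  110 → roll 5 (new)  [load 110/130]
  125 → roll 6 (new)  [load 125/130]
  55 → roll 7 (new)  [load 55/130]
7 paper rolls opened.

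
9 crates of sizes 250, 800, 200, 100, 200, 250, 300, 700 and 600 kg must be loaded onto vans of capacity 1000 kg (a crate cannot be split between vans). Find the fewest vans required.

Total = 800 + 700 + 600 + 300 + 250 + 250 + 200 + 200 + 100 = 3400 kg.
Lower bound: ⌈3400/1000⌉ = 4 vans.
A packing using 4 vans:
  van 1: 800 + 200 = 1000
  van 2: 700 + 300 = 1000
  van 3: 600 + 250 + 100 = 950
  van 4: 250 + 200 = 450
This matches the lower bound, so 4 is optimal.

4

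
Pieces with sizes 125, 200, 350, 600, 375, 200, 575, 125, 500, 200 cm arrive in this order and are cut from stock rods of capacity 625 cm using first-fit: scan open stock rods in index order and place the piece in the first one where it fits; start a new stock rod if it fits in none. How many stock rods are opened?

6

  125 → stock rod 1 (new)  [load 125/625]
  200 → stock rod 1  [load 325/625]
  350 → stock rod 2 (new)  [load 350/625]
  600 → stock rod 3 (new)  [load 600/625]
  375 → stock rod 4 (new)  [load 375/625]
  200 → stock rod 1  [load 525/625]
  575 → stock rod 5 (new)  [load 575/625]
  125 → stock rod 2  [load 475/625]
  500 → stock rod 6 (new)  [load 500/625]
  200 → stock rod 4  [load 575/625]
6 stock rods opened.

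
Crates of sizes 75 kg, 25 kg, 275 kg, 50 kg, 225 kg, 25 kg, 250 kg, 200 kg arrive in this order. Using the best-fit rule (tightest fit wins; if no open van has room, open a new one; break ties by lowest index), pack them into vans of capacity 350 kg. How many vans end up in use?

  75 → van 1 (new)  [load 75/350]
  25 → van 1  [load 100/350]
  275 → van 2 (new)  [load 275/350]
  50 → van 2  [load 325/350]
  225 → van 1  [load 325/350]
  25 → van 1  [load 350/350]
  250 → van 3 (new)  [load 250/350]
  200 → van 4 (new)  [load 200/350]
4 vans opened.

4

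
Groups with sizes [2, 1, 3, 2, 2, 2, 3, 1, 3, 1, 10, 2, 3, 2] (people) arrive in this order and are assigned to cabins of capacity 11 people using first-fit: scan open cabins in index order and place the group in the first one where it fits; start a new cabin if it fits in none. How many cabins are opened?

4

  2 → cabin 1 (new)  [load 2/11]
  1 → cabin 1  [load 3/11]
  3 → cabin 1  [load 6/11]
  2 → cabin 1  [load 8/11]
  2 → cabin 1  [load 10/11]
  2 → cabin 2 (new)  [load 2/11]
  3 → cabin 2  [load 5/11]
  1 → cabin 1  [load 11/11]
  3 → cabin 2  [load 8/11]
  1 → cabin 2  [load 9/11]
  10 → cabin 3 (new)  [load 10/11]
  2 → cabin 2  [load 11/11]
  3 → cabin 4 (new)  [load 3/11]
  2 → cabin 4  [load 5/11]
4 cabins opened.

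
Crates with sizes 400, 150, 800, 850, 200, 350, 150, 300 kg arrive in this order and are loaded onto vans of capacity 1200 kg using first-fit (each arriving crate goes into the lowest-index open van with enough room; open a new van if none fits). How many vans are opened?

  400 → van 1 (new)  [load 400/1200]
  150 → van 1  [load 550/1200]
  800 → van 2 (new)  [load 800/1200]
  850 → van 3 (new)  [load 850/1200]
  200 → van 1  [load 750/1200]
  350 → van 1  [load 1100/1200]
  150 → van 2  [load 950/1200]
  300 → van 3  [load 1150/1200]
3 vans opened.

3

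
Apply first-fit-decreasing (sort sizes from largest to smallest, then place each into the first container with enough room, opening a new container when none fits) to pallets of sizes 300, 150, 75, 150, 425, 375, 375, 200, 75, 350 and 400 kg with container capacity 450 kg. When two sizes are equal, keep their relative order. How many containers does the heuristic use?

Sorted descending: 425, 400, 375, 375, 350, 300, 200, 150, 150, 75, 75.
  425 → container 1 (new)  [load 425/450]
  400 → container 2 (new)  [load 400/450]
  375 → container 3 (new)  [load 375/450]
  375 → container 4 (new)  [load 375/450]
  350 → container 5 (new)  [load 350/450]
  300 → container 6 (new)  [load 300/450]
  200 → container 7 (new)  [load 200/450]
  150 → container 6  [load 450/450]
  150 → container 7  [load 350/450]
  75 → container 3  [load 450/450]
  75 → container 4  [load 450/450]
7 containers opened.

7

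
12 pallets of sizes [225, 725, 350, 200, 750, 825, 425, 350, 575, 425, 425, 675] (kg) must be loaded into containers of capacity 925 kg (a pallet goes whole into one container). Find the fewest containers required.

7

Total = 825 + 750 + 725 + 675 + 575 + 425 + 425 + 425 + 350 + 350 + 225 + 200 = 5950 kg.
Lower bound: ⌈5950/925⌉ = 7 containers.
A packing using 7 containers:
  container 1: 825 = 825
  container 2: 750 = 750
  container 3: 725 + 200 = 925
  container 4: 675 + 225 = 900
  container 5: 575 + 350 = 925
  container 6: 425 + 425 = 850
  container 7: 425 + 350 = 775
This matches the lower bound, so 7 is optimal.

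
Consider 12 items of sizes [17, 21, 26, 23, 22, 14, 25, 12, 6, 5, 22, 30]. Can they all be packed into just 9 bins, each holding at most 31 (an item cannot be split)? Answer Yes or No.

A valid assignment using 9 bins:
  bin 1: 30 = 30
  bin 2: 26 + 5 = 31
  bin 3: 25 + 6 = 31
  bin 4: 23 = 23
  bin 5: 22 = 22
  bin 6: 22 = 22
  bin 7: 21 = 21
  bin 8: 17 + 14 = 31
  bin 9: 12 = 12
Every load is within 31, so 9 bins suffice.

Yes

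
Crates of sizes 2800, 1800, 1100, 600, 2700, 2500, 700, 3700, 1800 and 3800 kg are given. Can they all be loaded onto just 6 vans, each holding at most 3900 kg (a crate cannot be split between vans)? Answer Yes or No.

Yes

A valid assignment using 6 vans:
  van 1: 3800 = 3800
  van 2: 3700 = 3700
  van 3: 2800 + 1100 = 3900
  van 4: 2700 + 700 = 3400
  van 5: 2500 + 600 = 3100
  van 6: 1800 + 1800 = 3600
Every load is within 3900 kg, so 6 vans suffice.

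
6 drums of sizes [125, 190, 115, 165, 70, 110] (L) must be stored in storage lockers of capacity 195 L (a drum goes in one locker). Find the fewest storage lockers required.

5

Total = 190 + 165 + 125 + 115 + 110 + 70 = 775 L.
Lower bound: ⌈775/195⌉ = 4 storage lockers.
Also, 5 drums each exceed 195/2 L, and no two of those can share a locker, so at least 5 storage lockers are needed.
A packing using 5 storage lockers:
  locker 1: 190 = 190
  locker 2: 165 = 165
  locker 3: 125 + 70 = 195
  locker 4: 115 = 115
  locker 5: 110 = 110
This matches the lower bound, so 5 is optimal.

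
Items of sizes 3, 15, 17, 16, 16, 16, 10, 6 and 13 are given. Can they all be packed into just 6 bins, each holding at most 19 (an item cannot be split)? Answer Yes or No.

Total = 112; ⌈112/19⌉ = 6.
7 items each exceed half the capacity and cannot share a bin, forcing at least 7 bins.
At least 7 bins are required, but only 6 are allowed.

No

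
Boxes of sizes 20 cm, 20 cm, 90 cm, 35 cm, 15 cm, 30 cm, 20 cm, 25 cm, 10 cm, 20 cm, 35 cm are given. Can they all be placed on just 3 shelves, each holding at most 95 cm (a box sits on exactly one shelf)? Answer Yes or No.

Total = 320 cm; ⌈320/95⌉ = 4.
At least 4 shelves are required, but only 3 are allowed.

No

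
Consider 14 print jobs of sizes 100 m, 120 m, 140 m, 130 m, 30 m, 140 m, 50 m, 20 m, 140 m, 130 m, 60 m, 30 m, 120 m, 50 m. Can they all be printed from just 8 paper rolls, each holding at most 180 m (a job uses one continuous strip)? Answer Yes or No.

A valid assignment using 8 paper rolls:
  roll 1: 140 + 30 = 170
  roll 2: 140 + 30 = 170
  roll 3: 140 + 20 = 160
  roll 4: 130 + 50 = 180
  roll 5: 130 + 50 = 180
  roll 6: 120 + 60 = 180
  roll 7: 120 = 120
  roll 8: 100 = 100
Every load is within 180 m, so 8 paper rolls suffice.

Yes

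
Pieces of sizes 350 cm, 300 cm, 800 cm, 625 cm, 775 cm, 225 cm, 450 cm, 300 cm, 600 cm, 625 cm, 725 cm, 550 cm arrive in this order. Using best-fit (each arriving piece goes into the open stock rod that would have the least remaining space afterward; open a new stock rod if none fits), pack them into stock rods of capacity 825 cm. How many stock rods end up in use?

  350 → stock rod 1 (new)  [load 350/825]
  300 → stock rod 1  [load 650/825]
  800 → stock rod 2 (new)  [load 800/825]
  625 → stock rod 3 (new)  [load 625/825]
  775 → stock rod 4 (new)  [load 775/825]
  225 → stock rod 5 (new)  [load 225/825]
  450 → stock rod 5  [load 675/825]
  300 → stock rod 6 (new)  [load 300/825]
  600 → stock rod 7 (new)  [load 600/825]
  625 → stock rod 8 (new)  [load 625/825]
  725 → stock rod 9 (new)  [load 725/825]
  550 → stock rod 10 (new)  [load 550/825]
10 stock rods opened.

10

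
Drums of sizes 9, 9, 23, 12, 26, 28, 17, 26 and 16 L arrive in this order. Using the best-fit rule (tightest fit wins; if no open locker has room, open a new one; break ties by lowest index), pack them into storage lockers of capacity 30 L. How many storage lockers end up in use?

7

  9 → locker 1 (new)  [load 9/30]
  9 → locker 1  [load 18/30]
  23 → locker 2 (new)  [load 23/30]
  12 → locker 1  [load 30/30]
  26 → locker 3 (new)  [load 26/30]
  28 → locker 4 (new)  [load 28/30]
  17 → locker 5 (new)  [load 17/30]
  26 → locker 6 (new)  [load 26/30]
  16 → locker 7 (new)  [load 16/30]
7 storage lockers opened.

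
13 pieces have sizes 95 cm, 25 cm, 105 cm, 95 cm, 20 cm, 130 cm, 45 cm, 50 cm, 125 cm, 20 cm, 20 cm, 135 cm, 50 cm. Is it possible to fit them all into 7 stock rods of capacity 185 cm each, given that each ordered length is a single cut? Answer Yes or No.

Yes

A valid assignment using 6 stock rods:
  stock rod 1: 135 + 50 = 185
  stock rod 2: 130 + 50 = 180
  stock rod 3: 125 + 45 = 170
  stock rod 4: 105 + 25 + 20 + 20 = 170
  stock rod 5: 95 + 20 = 115
  stock rod 6: 95 = 95
That uses only 6 ≤ 7, so 7 stock rods are enough.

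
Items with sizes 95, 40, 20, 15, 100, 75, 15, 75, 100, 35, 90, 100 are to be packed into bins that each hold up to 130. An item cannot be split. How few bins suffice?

Total = 100 + 100 + 100 + 95 + 90 + 75 + 75 + 40 + 35 + 20 + 15 + 15 = 760.
Lower bound: ⌈760/130⌉ = 6 bins.
Also, 7 items each exceed 65, and no two of those can share a bin, so at least 7 bins are needed.
A packing using 7 bins:
  bin 1: 100 + 20 = 120
  bin 2: 100 + 15 + 15 = 130
  bin 3: 100 = 100
  bin 4: 95 + 35 = 130
  bin 5: 90 + 40 = 130
  bin 6: 75 = 75
  bin 7: 75 = 75
This matches the lower bound, so 7 is optimal.

7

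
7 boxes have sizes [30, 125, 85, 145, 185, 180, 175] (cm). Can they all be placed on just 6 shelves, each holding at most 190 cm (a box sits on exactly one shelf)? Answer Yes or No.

Yes

A valid assignment using 6 shelves:
  shelf 1: 185 = 185
  shelf 2: 180 = 180
  shelf 3: 175 = 175
  shelf 4: 145 + 30 = 175
  shelf 5: 125 = 125
  shelf 6: 85 = 85
Every load is within 190 cm, so 6 shelves suffice.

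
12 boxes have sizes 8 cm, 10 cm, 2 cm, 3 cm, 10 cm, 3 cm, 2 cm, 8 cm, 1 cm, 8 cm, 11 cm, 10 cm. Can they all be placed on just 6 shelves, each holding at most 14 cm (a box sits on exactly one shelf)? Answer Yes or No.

Total = 76 cm; ⌈76/14⌉ = 6.
7 boxes each exceed half the capacity and cannot share a shelf, forcing at least 7 shelves.
At least 7 shelves are required, but only 6 are allowed.

No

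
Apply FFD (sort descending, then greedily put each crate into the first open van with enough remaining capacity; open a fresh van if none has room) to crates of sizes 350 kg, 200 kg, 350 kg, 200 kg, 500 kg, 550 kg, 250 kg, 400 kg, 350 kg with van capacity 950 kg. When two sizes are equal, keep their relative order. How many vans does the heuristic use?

4

Sorted descending: 550, 500, 400, 350, 350, 350, 250, 200, 200.
  550 → van 1 (new)  [load 550/950]
  500 → van 2 (new)  [load 500/950]
  400 → van 1  [load 950/950]
  350 → van 2  [load 850/950]
  350 → van 3 (new)  [load 350/950]
  350 → van 3  [load 700/950]
  250 → van 3  [load 950/950]
  200 → van 4 (new)  [load 200/950]
  200 → van 4  [load 400/950]
4 vans opened.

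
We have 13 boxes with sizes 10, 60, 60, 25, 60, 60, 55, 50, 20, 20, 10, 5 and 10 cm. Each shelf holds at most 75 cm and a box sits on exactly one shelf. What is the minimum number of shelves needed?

7

Total = 60 + 60 + 60 + 60 + 55 + 50 + 25 + 20 + 20 + 10 + 10 + 10 + 5 = 445 cm.
Lower bound: ⌈445/75⌉ = 6 shelves.
A packing using 7 shelves:
  shelf 1: 60 + 10 + 5 = 75
  shelf 2: 60 + 10 = 70
  shelf 3: 60 + 10 = 70
  shelf 4: 60 = 60
  shelf 5: 55 + 20 = 75
  shelf 6: 50 + 25 = 75
  shelf 7: 20 = 20
No arrangement into 6 shelves stays within capacity, so 7 is optimal.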